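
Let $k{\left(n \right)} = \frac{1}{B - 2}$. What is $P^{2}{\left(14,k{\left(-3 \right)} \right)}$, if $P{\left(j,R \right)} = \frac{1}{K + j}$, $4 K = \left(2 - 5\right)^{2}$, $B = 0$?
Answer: $\frac{16}{4225} \approx 0.003787$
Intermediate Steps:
$K = \frac{9}{4}$ ($K = \frac{\left(2 - 5\right)^{2}}{4} = \frac{\left(-3\right)^{2}}{4} = \frac{1}{4} \cdot 9 = \frac{9}{4} \approx 2.25$)
$k{\left(n \right)} = - \frac{1}{2}$ ($k{\left(n \right)} = \frac{1}{0 - 2} = \frac{1}{-2} = - \frac{1}{2}$)
$P{\left(j,R \right)} = \frac{1}{\frac{9}{4} + j}$
$P^{2}{\left(14,k{\left(-3 \right)} \right)} = \left(\frac{4}{9 + 4 \cdot 14}\right)^{2} = \left(\frac{4}{9 + 56}\right)^{2} = \left(\frac{4}{65}\right)^{2} = \frac{16}{4225}$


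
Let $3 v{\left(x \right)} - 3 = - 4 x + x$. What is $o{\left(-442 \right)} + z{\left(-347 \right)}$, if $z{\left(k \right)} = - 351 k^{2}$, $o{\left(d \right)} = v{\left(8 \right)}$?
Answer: $-42263566$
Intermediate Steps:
$v{\left(x \right)} = 1 - x$ ($v{\left(x \right)} = 1 + \frac{- 4 x + x}{3} = 1 + \frac{\left(-3\right) x}{3} = 1 - x$)
$o{\left(d \right)} = -7$ ($o{\left(d \right)} = 1 - 8 = -7$)
$o{\left(-442 \right)} + z{\left(-347 \right)} = -7 - 351 \left(-347\right)^{2} = -7 - 42263559 = -42263566$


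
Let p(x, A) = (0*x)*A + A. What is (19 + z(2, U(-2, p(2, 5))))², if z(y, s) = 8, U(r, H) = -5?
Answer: 729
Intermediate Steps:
p(x, A) = A (p(x, A) = 0*A + A = 0 + A = A)
(19 + z(2, U(-2, p(2, 5))))² = (19 + 8)² = 27² = 729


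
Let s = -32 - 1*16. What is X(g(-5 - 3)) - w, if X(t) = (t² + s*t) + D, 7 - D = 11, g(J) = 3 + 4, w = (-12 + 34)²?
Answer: -775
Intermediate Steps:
s = -48 (s = -32 - 16 = -48)
w = 484 (w = 22² = 484)
g(J) = 7
D = -4 (D = 7 - 1*11 = 7 - 11 = -4)
X(t) = -4 + t² - 48*t (X(t) = (t² - 48*t) - 4 = -4 + t² - 48*t)
X(g(-5 - 3)) - w = (-4 + 7² - 48*7) - 1*484 = (-4 + 49 - 336) - 484 = -291 - 484 = -775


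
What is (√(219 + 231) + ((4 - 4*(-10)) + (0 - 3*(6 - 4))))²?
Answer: 1894 + 1140*√2 ≈ 3506.2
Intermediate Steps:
(√(219 + 231) + ((4 - 4*(-10)) + (0 - 3*(6 - 4))))² = (√450 + ((4 + 40) + (0 - 3*2)))² = (15*√2 + (44 + (0 - 6)))² = (15*√2 + (44 - 6))² = (15*√2 + 38)² = (38 + 15*√2)²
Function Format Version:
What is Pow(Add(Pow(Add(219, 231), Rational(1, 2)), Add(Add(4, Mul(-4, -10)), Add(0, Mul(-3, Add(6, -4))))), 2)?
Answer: Add(1894, Mul(1140, Pow(2, Rational(1, 2)))) ≈ 3506.2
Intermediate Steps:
Pow(Add(Pow(Add(219, 231), Rational(1, 2)), Add(Add(4, Mul(-4, -10)), Add(0, Mul(-3, Add(6, -4))))), 2) = Pow(Add(Pow(450, Rational(1, 2)), Add(Add(4, 40), Add(0, Mul(-3, 2)))), 2) = Pow(Add(Mul(15, Pow(2, Rational(1, 2))), Add(44, Add(0, -6))), 2) = Pow(Add(Mul(15, Pow(2, Rational(1, 2))), Add(44, -6)), 2) = Pow(Add(Mul(15, Pow(2, Rational(1, 2))), 38), 2) = Pow(Add(38, Mul(15, Pow(2, Rational(1, 2)))), 2)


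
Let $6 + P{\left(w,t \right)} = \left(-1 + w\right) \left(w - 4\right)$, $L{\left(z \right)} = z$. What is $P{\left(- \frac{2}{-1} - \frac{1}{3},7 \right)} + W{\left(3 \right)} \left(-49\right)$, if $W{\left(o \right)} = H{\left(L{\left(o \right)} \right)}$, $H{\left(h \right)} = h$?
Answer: $- \frac{1391}{9} \approx -154.56$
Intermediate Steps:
$W{\left(o \right)} = o$
$P{\left(w,t \right)} = -6 + \left(-1 + w\right) \left(-4 + w\right)$ ($P{\left(w,t \right)} = -6 + \left(-1 + w\right) \left(w - 4\right) = -6 + \left(-1 + w\right) \left(-4 + w\right)$)
$P{\left(- \frac{2}{-1} - \frac{1}{3},7 \right)} + W{\left(3 \right)} \left(-49\right) = \left(-2 + \left(- \frac{2}{-1} - \frac{1}{3}\right)^{2} - 5 \left(- \frac{2}{-1} - \frac{1}{3}\right)\right) + 3 \left(-49\right) = \left(-2 + \left(\left(-2\right) \left(-1\right) - \frac{1}{3}\right)^{2} - 5 \left(\left(-2\right) \left(-1\right) - \frac{1}{3}\right)\right) - 147 = \left(-2 + \left(2 - \frac{1}{3}\right)^{2} - 5 \left(2 - \frac{1}{3}\right)\right) - 147 = \left(-2 + \left(\frac{5}{3}\right)^{2} - \frac{25}{3}\right) - 147 = \left(-2 + \frac{25}{9} - \frac{25}{3}\right) - 147 = - \frac{68}{9} - 147 = - \frac{1391}{9}$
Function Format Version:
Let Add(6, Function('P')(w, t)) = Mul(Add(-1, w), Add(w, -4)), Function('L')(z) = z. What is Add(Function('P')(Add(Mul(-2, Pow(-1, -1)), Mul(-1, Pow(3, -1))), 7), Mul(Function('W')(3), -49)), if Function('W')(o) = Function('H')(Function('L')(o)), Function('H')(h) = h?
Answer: Rational(-1391, 9) ≈ -154.56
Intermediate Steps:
Function('W')(o) = o
Function('P')(w, t) = Add(-6, Mul(Add(-1, w), Add(-4, w))) (Function('P')(w, t) = Add(-6, Mul(Add(-1, w), Add(w, -4))) = Add(-6, Mul(Add(-1, w), Add(-4, w))))
Add(Function('P')(Add(Mul(-2, Pow(-1, -1)), Mul(-1, Pow(3, -1))), 7), Mul(Function('W')(3), -49)) = Add(Add(-2, Pow(Add(Mul(-2, Pow(-1, -1)), Mul(-1, Pow(3, -1))), 2), Mul(-5, Add(Mul(-2, Pow(-1, -1)), Mul(-1, Pow(3, -1))))), Mul(3, -49)) = Add(Add(-2, Pow(Add(Mul(-2, -1), Mul(-1, Rational(1, 3))), 2), Mul(-5, Add(Mul(-2, -1), Mul(-1, Rational(1, 3))))), -147) = Add(Add(-2, Pow(Add(2, Rational(-1, 3)), 2), Mul(-5, Add(2, Rational(-1, 3)))), -147) = Add(Add(-2, Pow(Rational(5, 3), 2), Mul(-5, Rational(5, 3))), -147) = Add(Add(-2, Rational(25, 9), Rational(-25, 3)), -147) = Add(Rational(-68, 9), -147) = Rational(-1391, 9)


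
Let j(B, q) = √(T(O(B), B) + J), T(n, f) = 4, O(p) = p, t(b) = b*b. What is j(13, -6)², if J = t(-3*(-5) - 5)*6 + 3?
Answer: 607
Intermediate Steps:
t(b) = b²
J = 603 (J = (-3*(-5) - 5)²*6 + 3 = (15 - 5)²*6 + 3 = 10²*6 + 3 = 100*6 + 3 = 600 + 3 = 603)
j(B, q) = √607 (j(B, q) = √(4 + 603) = √607)
j(13, -6)² = (√607)² = 607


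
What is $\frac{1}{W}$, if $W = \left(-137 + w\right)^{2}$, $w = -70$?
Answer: $\frac{1}{42849} \approx 2.3338 \cdot 10^{-5}$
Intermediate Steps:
$W = 42849$ ($W = \left(-137 - 70\right)^{2} = \left(-207\right)^{2} = 42849$)
$\frac{1}{W} = \frac{1}{42849}$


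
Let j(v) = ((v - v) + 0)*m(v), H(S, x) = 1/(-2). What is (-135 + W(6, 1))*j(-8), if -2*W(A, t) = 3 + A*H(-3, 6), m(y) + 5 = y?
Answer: 0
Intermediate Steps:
m(y) = -5 + y
H(S, x) = -½
W(A, t) = -3/2 + A/4 (W(A, t) = -(3 + A*(-½))/2 = -(3 - A/2)/2 = -3/2 + A/4)
j(v) = 0 (j(v) = ((v - v) + 0)*(-5 + v) = (0 + 0)*(-5 + v) = 0*(-5 + v) = 0)
(-135 + W(6, 1))*j(-8) = (-135 + (-3/2 + (¼)*6))*0 = (-135 + (-3/2 + 3/2))*0 = (-135 + 0)*0 = -135*0 = 0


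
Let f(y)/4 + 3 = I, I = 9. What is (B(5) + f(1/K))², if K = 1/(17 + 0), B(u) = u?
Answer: 841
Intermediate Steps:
K = 1/17 ≈ 0.058824
f(y) = 24 (f(y) = -12 + 4*9 = -12 + 36 = 24)
(B(5) + f(1/K))² = (5 + 24)² = 29² = 841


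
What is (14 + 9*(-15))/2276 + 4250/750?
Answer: 38329/6828 ≈ 5.6135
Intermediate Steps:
(14 + 9*(-15))/2276 + 4250/750 = (14 - 135)*(1/2276) + 4250*(1/750) = -121*1/2276 + 17/3 = -121/2276 + 17/3 = 38329/6828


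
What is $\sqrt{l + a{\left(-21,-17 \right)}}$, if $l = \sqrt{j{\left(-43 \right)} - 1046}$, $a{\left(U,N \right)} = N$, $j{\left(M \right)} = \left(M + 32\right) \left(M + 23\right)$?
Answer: $\sqrt{-17 + i \sqrt{826}} \approx 2.8628 + 5.0195 i$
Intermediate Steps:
$j{\left(M \right)} = \left(23 + M\right) \left(32 + M\right)$ ($j{\left(M \right)} = \left(32 + M\right) \left(23 + M\right) = \left(23 + M\right) \left(32 + M\right)$)
$l = i \sqrt{826}$ ($l = \sqrt{\left(736 + \left(-43\right)^{2} + 55 \left(-43\right)\right) - 1046} = \sqrt{\left(736 + 1849 - 2365\right) - 1046} = \sqrt{220 - 1046} = \sqrt{-826} = i \sqrt{826} \approx 28.74 i$)
$\sqrt{l + a{\left(-21,-17 \right)}} = \sqrt{i \sqrt{826} - 17} = \sqrt{-17 + i \sqrt{826}}$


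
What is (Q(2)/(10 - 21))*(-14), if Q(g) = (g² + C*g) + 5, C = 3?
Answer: 210/11 ≈ 19.091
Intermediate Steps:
Q(g) = 5 + g² + 3*g (Q(g) = (g² + 3*g) + 5 = 5 + g² + 3*g)
(Q(2)/(10 - 21))*(-14) = ((5 + 2² + 3*2)/(10 - 21))*(-14) = ((5 + 4 + 6)/(-11))*(-14) = (15*(-1/11))*(-14) = -15/11*(-14) = 210/11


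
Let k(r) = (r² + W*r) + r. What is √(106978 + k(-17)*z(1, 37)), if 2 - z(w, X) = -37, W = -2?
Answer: 8*√1858 ≈ 344.84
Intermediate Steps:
z(w, X) = 39 (z(w, X) = 2 - 1*(-37) = 2 + 37 = 39)
k(r) = r² - r (k(r) = (r² - 2*r) + r = r² - r)
√(106978 + k(-17)*z(1, 37)) = √(106978 - 17*(-1 - 17)*39) = √(106978 - 17*(-18)*39) = √(106978 + 306*39) = √(106978 + 11934) = √118912 = 8*√1858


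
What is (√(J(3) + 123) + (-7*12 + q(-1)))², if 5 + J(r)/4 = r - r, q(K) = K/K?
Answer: (83 - √103)² ≈ 5307.3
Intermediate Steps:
q(K) = 1
J(r) = -20 (J(r) = -20 + 4*(r - r) = -20 + 4*0 = -20 + 0 = -20)
(√(J(3) + 123) + (-7*12 + q(-1)))² = (√(-20 + 123) + (-7*12 + 1))² = (√103 + (-84 + 1))² = (√103 - 83)² = (-83 + √103)²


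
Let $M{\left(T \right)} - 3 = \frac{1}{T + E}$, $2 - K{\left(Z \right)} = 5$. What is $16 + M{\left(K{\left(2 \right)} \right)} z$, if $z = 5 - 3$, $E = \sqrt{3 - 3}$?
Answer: $\frac{64}{3} \approx 21.333$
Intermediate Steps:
$E = 0$ ($E = \sqrt{0} = 0$)
$K{\left(Z \right)} = -3$ ($K{\left(Z \right)} = 2 - 5 = -3$)
$z = 2$ ($z = 5 - 3 = 2$)
$M{\left(T \right)} = 3 + \frac{1}{T}$ ($M{\left(T \right)} = 3 + \frac{1}{T + 0} = 3 + \frac{1}{T}$)
$16 + M{\left(K{\left(2 \right)} \right)} z = 16 + \left(3 + \frac{1}{-3}\right) 2 = 16 + \left(3 - \frac{1}{3}\right) 2 = 16 + \frac{8}{3} \cdot 2 = 16 + \frac{16}{3} = \frac{64}{3}$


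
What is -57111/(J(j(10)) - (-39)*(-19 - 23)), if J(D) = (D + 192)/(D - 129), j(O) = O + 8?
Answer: 2113107/60676 ≈ 34.826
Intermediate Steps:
j(O) = 8 + O
J(D) = (192 + D)/(-129 + D)
-57111/(J(j(10)) - (-39)*(-19 - 23)) = -57111/((192 + (8 + 10))/(-129 + (8 + 10)) - (-39)*(-19 - 23)) = -57111/((192 + 18)/(-129 + 18) - (-39)*(-42)) = -57111/(210/(-111) - 1*1638) = -57111/(-1/111*210 - 1638) = -57111/(-70/37 - 1638) = -57111/(-60676/37) = -57111*(-37/60676) = 2113107/60676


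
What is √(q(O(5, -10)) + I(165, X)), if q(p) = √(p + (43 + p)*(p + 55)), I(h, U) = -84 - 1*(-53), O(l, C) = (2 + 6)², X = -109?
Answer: √(-31 + √12797) ≈ 9.0622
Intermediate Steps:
O(l, C) = 64 (O(l, C) = 8² = 64)
I(h, U) = -31 (I(h, U) = -84 + 53 = -31)
q(p) = √(p + (43 + p)*(55 + p))
√(q(O(5, -10)) + I(165, X)) = √(√(2365 + 64² + 99*64) - 31) = √(√(2365 + 4096 + 6336) - 31) = √(√12797 - 31) = √(-31 + √12797)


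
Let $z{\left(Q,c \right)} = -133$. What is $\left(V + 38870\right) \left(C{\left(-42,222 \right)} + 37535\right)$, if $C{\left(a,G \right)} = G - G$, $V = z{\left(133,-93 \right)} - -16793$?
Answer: $2084318550$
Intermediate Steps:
$V = 16660$ ($V = -133 - -16793 = -133 + 16793 = 16660$)
$C{\left(a,G \right)} = 0$
$\left(V + 38870\right) \left(C{\left(-42,222 \right)} + 37535\right) = \left(16660 + 38870\right) \left(0 + 37535\right) = 55530 \cdot 37535 = 2084318550$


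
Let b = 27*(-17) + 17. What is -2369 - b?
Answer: -1927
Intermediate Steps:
b = -442 (b = -459 + 17 = -442)
-2369 - b = -2369 - 1*(-442) = -2369 + 442 = -1927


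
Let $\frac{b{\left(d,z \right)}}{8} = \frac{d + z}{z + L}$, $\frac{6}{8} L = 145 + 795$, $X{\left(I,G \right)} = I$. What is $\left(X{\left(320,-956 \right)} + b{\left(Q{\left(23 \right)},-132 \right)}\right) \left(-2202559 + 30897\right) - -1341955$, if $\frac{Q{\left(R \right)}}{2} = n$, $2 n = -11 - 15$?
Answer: $- \frac{581250357709}{841} \approx -6.9114 \cdot 10^{8}$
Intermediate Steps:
$n = -13$ ($n = \frac{-11 - 15}{2} = \frac{1}{2} \left(-26\right) = -13$)
$L = \frac{3760}{3}$ ($L = \frac{4 \left(145 + 795\right)}{3} = \frac{4}{3} \cdot 940 = \frac{3760}{3} \approx 1253.3$)
$Q{\left(R \right)} = -26$ ($Q{\left(R \right)} = 2 \left(-13\right) = -26$)
$b{\left(d,z \right)} = \frac{8 \left(d + z\right)}{\frac{3760}{3} + z}$ ($b{\left(d,z \right)} = 8 \frac{d + z}{z + \frac{3760}{3}} = 8 \frac{d + z}{\frac{3760}{3} + z} = \frac{8 \left(d + z\right)}{\frac{3760}{3} + z}$)
$\left(X{\left(320,-956 \right)} + b{\left(Q{\left(23 \right)},-132 \right)}\right) \left(-2202559 + 30897\right) - -1341955 = \left(320 + \frac{24 \left(-26 - 132\right)}{3760 + 3 \left(-132\right)}\right) \left(-2202559 + 30897\right) - -1341955 = \left(320 + 24 \frac{1}{3760 - 396} \left(-158\right)\right) \left(-2171662\right) + 1341955 = \left(320 + 24 \cdot \frac{1}{3364} \left(-158\right)\right) \left(-2171662\right) + 1341955 = \left(320 - \frac{948}{841}\right) \left(-2171662\right) + 1341955 = \frac{268172}{841} \left(-2171662\right) + 1341955 = - \frac{582378941864}{841} + 1341955 = - \frac{581250357709}{841}$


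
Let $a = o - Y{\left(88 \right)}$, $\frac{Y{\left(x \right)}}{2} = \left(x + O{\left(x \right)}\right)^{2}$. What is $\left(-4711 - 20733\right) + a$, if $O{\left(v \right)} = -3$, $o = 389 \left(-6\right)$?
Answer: $-42228$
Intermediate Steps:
$o = -2334$
$Y{\left(x \right)} = 2 \left(-3 + x\right)^{2}$ ($Y{\left(x \right)} = 2 \left(x - 3\right)^{2} = 2 \left(-3 + x\right)^{2}$)
$a = -16784$ ($a = -2334 - 2 \left(-3 + 88\right)^{2} = -2334 - 2 \cdot 85^{2} = -2334 - 2 \cdot 7225 = -2334 - 14450 = -16784$)
$\left(-4711 - 20733\right) + a = \left(-4711 - 20733\right) - 16784 = -25444 - 16784 = -42228$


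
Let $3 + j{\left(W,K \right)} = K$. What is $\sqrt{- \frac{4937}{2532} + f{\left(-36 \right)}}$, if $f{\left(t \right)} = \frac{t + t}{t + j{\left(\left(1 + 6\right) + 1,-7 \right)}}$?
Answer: $\frac{i \sqrt{326107041}}{29118} \approx 0.62018 i$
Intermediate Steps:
$j{\left(W,K \right)} = -3 + K$
$f{\left(t \right)} = \frac{2 t}{-10 + t}$ ($f{\left(t \right)} = \frac{t + t}{t - 10} = \frac{2 t}{t - 10} = \frac{2 t}{-10 + t}$)
$\sqrt{- \frac{4937}{2532} + f{\left(-36 \right)}} = \sqrt{- \frac{4937}{2532} + 2 \left(-36\right) \frac{1}{-10 - 36}} = \sqrt{\left(-4937\right) \frac{1}{2532} + 2 \left(-36\right) \frac{1}{-46}} = \sqrt{- \frac{4937}{2532} + 2 \left(-36\right) \left(- \frac{1}{46}\right)} = \sqrt{- \frac{4937}{2532} + \frac{36}{23}} = \sqrt{- \frac{22399}{58236}} = \frac{i \sqrt{326107041}}{29118}$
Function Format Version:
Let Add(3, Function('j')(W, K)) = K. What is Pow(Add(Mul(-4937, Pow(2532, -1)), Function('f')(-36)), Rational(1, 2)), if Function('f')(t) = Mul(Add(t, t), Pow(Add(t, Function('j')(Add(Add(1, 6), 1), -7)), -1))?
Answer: Mul(Rational(1, 29118), I, Pow(326107041, Rational(1, 2))) ≈ Mul(0.62018, I)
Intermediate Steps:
Function('j')(W, K) = Add(-3, K)
Function('f')(t) = Mul(2, t, Pow(Add(-10, t), -1)) (Function('f')(t) = Mul(Add(t, t), Pow(Add(t, Add(-3, -7)), -1)) = Mul(Mul(2, t), Pow(Add(t, -10), -1)) = Mul(Mul(2, t), Pow(Add(-10, t), -1)) = Mul(2, t, Pow(Add(-10, t), -1)))
Pow(Add(Mul(-4937, Pow(2532, -1)), Function('f')(-36)), Rational(1, 2)) = Pow(Add(Mul(-4937, Pow(2532, -1)), Mul(2, -36, Pow(Add(-10, -36), -1))), Rational(1, 2)) = Pow(Add(Mul(-4937, Rational(1, 2532)), Mul(2, -36, Pow(-46, -1))), Rational(1, 2)) = Pow(Add(Rational(-4937, 2532), Mul(2, -36, Rational(-1, 46))), Rational(1, 2)) = Pow(Add(Rational(-4937, 2532), Rational(36, 23)), Rational(1, 2)) = Pow(Rational(-22399, 58236), Rational(1, 2)) = Mul(Rational(1, 29118), I, Pow(326107041, Rational(1, 2)))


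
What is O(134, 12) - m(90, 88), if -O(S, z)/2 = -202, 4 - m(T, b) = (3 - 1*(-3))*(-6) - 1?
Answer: 363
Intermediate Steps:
m(T, b) = 41 (m(T, b) = 4 - ((3 - 1*(-3))*(-6) - 1) = 4 - ((3 + 3)*(-6) - 1) = 4 - (6*(-6) - 1) = 4 - (-36 - 1) = 4 - 1*(-37) = 4 + 37 = 41)
O(S, z) = 404 (O(S, z) = -2*(-202) = 404)
O(134, 12) - m(90, 88) = 404 - 1*41 = 404 - 41 = 363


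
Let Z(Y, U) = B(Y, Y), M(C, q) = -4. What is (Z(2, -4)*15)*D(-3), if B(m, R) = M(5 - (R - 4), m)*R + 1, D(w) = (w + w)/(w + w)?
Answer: -105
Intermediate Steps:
D(w) = 1 (D(w) = (2*w)/((2*w)) = (2*w)*(1/(2*w)) = 1)
B(m, R) = 1 - 4*R (B(m, R) = -4*R + 1 = 1 - 4*R)
Z(Y, U) = 1 - 4*Y
(Z(2, -4)*15)*D(-3) = ((1 - 4*2)*15)*1 = ((1 - 8)*15)*1 = -7*15*1 = -105*1 = -105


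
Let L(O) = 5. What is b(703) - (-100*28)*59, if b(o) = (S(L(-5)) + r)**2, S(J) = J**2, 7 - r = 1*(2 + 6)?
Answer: 165776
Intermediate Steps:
r = -1 (r = 7 - (2 + 6) = 7 - 8 = -1)
b(o) = 576 (b(o) = (5**2 - 1)**2 = (25 - 1)**2 = 24**2 = 576)
b(703) - (-100*28)*59 = 576 - (-100*28)*59 = 576 - (-2800)*59 = 576 - 1*(-165200) = 576 + 165200 = 165776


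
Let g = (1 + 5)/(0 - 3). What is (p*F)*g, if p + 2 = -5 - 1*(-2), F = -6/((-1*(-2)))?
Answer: -30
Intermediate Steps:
F = -3 (F = -6/2 = -6*½ = -3)
g = -2 (g = 6/(-3) = 6*(-⅓) = -2)
p = -5 (p = -2 + (-5 - 1*(-2)) = -2 + (-5 + 2) = -2 - 3 = -5)
(p*F)*g = -5*(-3)*(-2) = 15*(-2) = -30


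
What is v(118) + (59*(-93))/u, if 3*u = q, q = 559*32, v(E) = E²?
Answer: 249056051/17888 ≈ 13923.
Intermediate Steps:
q = 17888
u = 17888/3 (u = (⅓)*17888 = 17888/3 ≈ 5962.7)
v(118) + (59*(-93))/u = 118² + (59*(-93))/(17888/3) = 13924 - 5487*3/17888 = 13924 - 16461/17888 = 249056051/17888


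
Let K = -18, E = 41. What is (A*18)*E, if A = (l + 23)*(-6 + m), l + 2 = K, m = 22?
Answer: 35424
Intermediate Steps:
l = -20 (l = -2 - 18 = -20)
A = 48 (A = (-20 + 23)*(-6 + 22) = 3*16 = 48)
(A*18)*E = (48*18)*41 = 864*41 = 35424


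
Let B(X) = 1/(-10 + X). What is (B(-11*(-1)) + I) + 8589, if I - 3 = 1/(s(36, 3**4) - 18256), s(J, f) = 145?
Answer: 155627822/18111 ≈ 8593.0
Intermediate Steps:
I = 54332/18111 (I = 3 + 1/(145 - 18256) = 3 + 1/(-18111) = 3 - 1/18111 = 54332/18111 ≈ 2.9999)
(B(-11*(-1)) + I) + 8589 = (1/(-10 - 11*(-1)) + 54332/18111) + 8589 = (1/(-10 + 11) + 54332/18111) + 8589 = (1/1 + 54332/18111) + 8589 = (1 + 54332/18111) + 8589 = 72443/18111 + 8589 = 155627822/18111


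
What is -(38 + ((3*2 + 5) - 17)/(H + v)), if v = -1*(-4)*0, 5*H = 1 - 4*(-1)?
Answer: -32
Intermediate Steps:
H = 1 (H = (1 - 4*(-1))/5 = (1 + 4)/5 = (⅕)*5 = 1)
v = 0 (v = 4*0 = 0)
-(38 + ((3*2 + 5) - 17)/(H + v)) = -(38 + ((3*2 + 5) - 17)/(1 + 0)) = -(38 + ((6 + 5) - 17)/1) = -(38 + (11 - 17)*1) = -(38 - 6*1) = -(38 - 6) = -1*32 = -32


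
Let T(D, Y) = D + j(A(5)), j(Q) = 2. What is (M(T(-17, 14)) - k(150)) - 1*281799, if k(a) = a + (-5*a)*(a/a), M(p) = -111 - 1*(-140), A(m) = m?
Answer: -281170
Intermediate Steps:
T(D, Y) = 2 + D (T(D, Y) = D + 2 = 2 + D)
M(p) = 29 (M(p) = -111 + 140 = 29)
k(a) = -4*a (k(a) = a - 5*a*1 = a - 5*a = -4*a)
(M(T(-17, 14)) - k(150)) - 1*281799 = (29 - (-4)*150) - 1*281799 = (29 - 1*(-600)) - 281799 = (29 + 600) - 281799 = 629 - 281799 = -281170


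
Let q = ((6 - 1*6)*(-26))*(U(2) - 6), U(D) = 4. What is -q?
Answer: 0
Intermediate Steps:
q = 0 (q = ((6 - 1*6)*(-26))*(4 - 6) = ((6 - 6)*(-26))*(-2) = (0*(-26))*(-2) = 0*(-2) = 0)
-q = -1*0 = 0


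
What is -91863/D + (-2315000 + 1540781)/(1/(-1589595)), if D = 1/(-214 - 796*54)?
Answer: 1234662949179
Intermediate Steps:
D = -1/43198 (D = 1/(-214 - 42984) = 1/(-43198) = -1/43198 ≈ -2.3149e-5)
-91863/D + (-2315000 + 1540781)/(1/(-1589595)) = -91863/(-1/43198) + (-2315000 + 1540781)/(1/(-1589595)) = -91863*(-43198) - 774219/(-1/1589595) = 3968297874 - 774219*(-1589595) = 3968297874 + 1230694651305 = 1234662949179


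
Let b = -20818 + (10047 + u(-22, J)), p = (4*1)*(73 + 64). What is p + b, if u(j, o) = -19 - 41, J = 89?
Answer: -10283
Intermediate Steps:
u(j, o) = -60
p = 548 (p = 4*137 = 548)
b = -10831 (b = -20818 + (10047 - 60) = -20818 + 9987 = -10831)
p + b = 548 - 10831 = -10283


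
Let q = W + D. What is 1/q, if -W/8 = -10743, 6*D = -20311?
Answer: 6/495353 ≈ 1.2113e-5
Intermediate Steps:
D = -20311/6 (D = (1/6)*(-20311) = -20311/6 ≈ -3385.2)
W = 85944 (W = -8*(-10743) = 85944)
q = 495353/6 (q = 85944 - 20311/6 = 495353/6 ≈ 82559.)
1/q = 1/(495353/6) = 6/495353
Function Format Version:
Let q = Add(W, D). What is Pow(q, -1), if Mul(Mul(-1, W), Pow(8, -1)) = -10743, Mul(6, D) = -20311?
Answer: Rational(6, 495353) ≈ 1.2113e-5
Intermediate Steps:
D = Rational(-20311, 6) (D = Mul(Rational(1, 6), -20311) = Rational(-20311, 6) ≈ -3385.2)
W = 85944 (W = Mul(-8, -10743) = 85944)
q = Rational(495353, 6) (q = Add(85944, Rational(-20311, 6)) = Rational(495353, 6) ≈ 82559.)
Pow(q, -1) = Pow(Rational(495353, 6), -1) = Rational(6, 495353)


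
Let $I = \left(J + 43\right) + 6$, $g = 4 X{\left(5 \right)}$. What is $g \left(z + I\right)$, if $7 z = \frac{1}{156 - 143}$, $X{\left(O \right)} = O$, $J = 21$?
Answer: $\frac{127420}{91} \approx 1400.2$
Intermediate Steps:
$g = 20$ ($g = 4 \cdot 5 = 20$)
$z = \frac{1}{91}$ ($z = \frac{1}{7 \left(156 - 143\right)} = \frac{1}{7 \cdot 13} = \frac{1}{7} \cdot \frac{1}{13} = \frac{1}{91} \approx 0.010989$)
$I = 70$ ($I = \left(21 + 43\right) + 6 = 64 + 6 = 70$)
$g \left(z + I\right) = 20 \left(\frac{1}{91} + 70\right) = 20 \cdot \frac{6371}{91} = \frac{127420}{91}$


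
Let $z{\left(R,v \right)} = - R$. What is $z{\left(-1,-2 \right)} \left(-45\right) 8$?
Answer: $-360$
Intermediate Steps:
$z{\left(-1,-2 \right)} \left(-45\right) 8 = \left(-1\right) \left(-1\right) \left(-45\right) 8 = 1 \left(-45\right) 8 = \left(-45\right) 8 = -360$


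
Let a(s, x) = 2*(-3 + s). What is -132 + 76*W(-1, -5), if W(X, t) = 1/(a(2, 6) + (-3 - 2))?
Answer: -1000/7 ≈ -142.86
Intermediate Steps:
a(s, x) = -6 + 2*s
W(X, t) = -⅐ (W(X, t) = 1/((-6 + 2*2) + (-3 - 2)) = 1/((-6 + 4) - 5) = 1/(-2 - 5) = 1/(-7) = -⅐)
-132 + 76*W(-1, -5) = -132 + 76*(-⅐) = -132 - 76/7 = -1000/7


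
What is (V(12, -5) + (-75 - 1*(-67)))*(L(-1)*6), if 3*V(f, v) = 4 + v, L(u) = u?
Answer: 50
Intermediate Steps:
V(f, v) = 4/3 + v/3 (V(f, v) = (4 + v)/3 = 4/3 + v/3)
(V(12, -5) + (-75 - 1*(-67)))*(L(-1)*6) = ((4/3 + (1/3)*(-5)) + (-75 - 1*(-67)))*(-1*6) = ((4/3 - 5/3) + (-75 + 67))*(-6) = (-1/3 - 8)*(-6) = -25/3*(-6) = 50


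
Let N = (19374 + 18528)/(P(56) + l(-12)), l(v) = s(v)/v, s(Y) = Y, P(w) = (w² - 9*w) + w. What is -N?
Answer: -37902/2689 ≈ -14.095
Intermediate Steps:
P(w) = w² - 8*w
l(v) = 1 (l(v) = v/v = 1)
N = 37902/2689 (N = (19374 + 18528)/(56*(-8 + 56) + 1) = 37902/(56*48 + 1) = 37902/(2688 + 1) = 37902/2689 ≈ 14.095)
-N = -1*37902/2689 = -37902/2689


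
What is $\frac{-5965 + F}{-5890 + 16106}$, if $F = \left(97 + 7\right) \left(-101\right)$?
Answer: $- \frac{16469}{10216} \approx -1.6121$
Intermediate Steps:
$F = -10504$ ($F = 104 \left(-101\right) = -10504$)
$\frac{-5965 + F}{-5890 + 16106} = \frac{-5965 - 10504}{-5890 + 16106} = - \frac{16469}{10216}$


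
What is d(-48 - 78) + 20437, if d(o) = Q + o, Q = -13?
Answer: 20298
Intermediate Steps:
d(o) = -13 + o
d(-48 - 78) + 20437 = (-13 + (-48 - 78)) + 20437 = (-13 - 126) + 20437 = -139 + 20437 = 20298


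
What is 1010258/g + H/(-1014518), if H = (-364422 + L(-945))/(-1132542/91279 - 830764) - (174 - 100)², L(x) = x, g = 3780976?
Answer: 9911564214586385090749/36360405586442573328808 ≈ 0.27259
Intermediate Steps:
H = -415225089451855/75832439698 (H = (-364422 - 945)/(-1132542/91279 - 830764) - (174 - 100)² = -365367/(-1132542*1/91279 - 830764) - 1*74² = -365367/(-1132542/91279 - 830764) - 1*5476 = -365367/(-75832439698/91279) - 5476 = -365367*(-91279/75832439698) - 5476 = 33350334393/75832439698 - 5476 = -415225089451855/75832439698 ≈ -5475.6)
1010258/g + H/(-1014518) = 1010258/3780976 - 415225089451855/75832439698/(-1014518) = 1010258*(1/3780976) - 415225089451855/75832439698*(-1/1014518) = 505129/1890488 + 415225089451855/76933375057535564 = 9911564214586385090749/36360405586442573328808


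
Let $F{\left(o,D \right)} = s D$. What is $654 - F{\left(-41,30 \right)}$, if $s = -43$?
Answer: $1944$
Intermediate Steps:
$F{\left(o,D \right)} = - 43 D$
$654 - F{\left(-41,30 \right)} = 654 - \left(-43\right) 30 = 654 - -1290 = 654 + 1290 = 1944$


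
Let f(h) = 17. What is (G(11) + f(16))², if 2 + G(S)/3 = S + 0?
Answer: 1936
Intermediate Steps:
G(S) = -6 + 3*S (G(S) = -6 + 3*(S + 0) = -6 + 3*S)
(G(11) + f(16))² = ((-6 + 3*11) + 17)² = ((-6 + 33) + 17)² = (27 + 17)² = 44² = 1936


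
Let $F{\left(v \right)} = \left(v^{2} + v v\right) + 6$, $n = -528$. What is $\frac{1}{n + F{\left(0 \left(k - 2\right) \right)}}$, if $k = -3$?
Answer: $- \frac{1}{522} \approx -0.0019157$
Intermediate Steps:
$F{\left(v \right)} = 6 + 2 v^{2}$ ($F{\left(v \right)} = \left(v^{2} + v^{2}\right) + 6 = 2 v^{2} + 6 = 6 + 2 v^{2}$)
$\frac{1}{n + F{\left(0 \left(k - 2\right) \right)}} = \frac{1}{-528 + \left(6 + 2 \left(0 \left(-3 - 2\right)\right)^{2}\right)} = \frac{1}{-528 + \left(6 + 2 \left(0 \left(-5\right)\right)^{2}\right)} = \frac{1}{-528 + \left(6 + 2 \cdot 0^{2}\right)} = \frac{1}{-528 + \left(6 + 2 \cdot 0\right)} = \frac{1}{-528 + \left(6 + 0\right)} = \frac{1}{-528 + 6} = \frac{1}{-522} = - \frac{1}{522}$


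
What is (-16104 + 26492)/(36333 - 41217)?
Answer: -2597/1221 ≈ -2.1269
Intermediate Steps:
(-16104 + 26492)/(36333 - 41217) = 10388/(-4884) = 10388*(-1/4884) = -2597/1221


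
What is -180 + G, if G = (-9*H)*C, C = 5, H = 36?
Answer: -1800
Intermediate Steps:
G = -1620 (G = -9*36*5 = -324*5 = -1620)
-180 + G = -180 - 1620 = -1800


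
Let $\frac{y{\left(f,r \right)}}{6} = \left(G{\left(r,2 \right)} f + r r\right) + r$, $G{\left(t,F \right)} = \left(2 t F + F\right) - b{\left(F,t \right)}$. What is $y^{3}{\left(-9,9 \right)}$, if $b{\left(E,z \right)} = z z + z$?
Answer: $37528080192$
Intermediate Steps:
$b{\left(E,z \right)} = z + z^{2}$ ($b{\left(E,z \right)} = z^{2} + z = z + z^{2}$)
$G{\left(t,F \right)} = F - t \left(1 + t\right) + 2 F t$ ($G{\left(t,F \right)} = \left(2 t F + F\right) - t \left(1 + t\right) = \left(2 F t + F\right) - t \left(1 + t\right) = \left(F + 2 F t\right) - t \left(1 + t\right) = F - t \left(1 + t\right) + 2 F t$)
$y{\left(f,r \right)} = 6 r + 6 r^{2} + 6 f \left(2 + 4 r - r \left(1 + r\right)\right)$ ($y{\left(f,r \right)} = 6 \left(\left(\left(2 - r \left(1 + r\right) + 2 \cdot 2 r\right) f + r r\right) + r\right) = 6 \left(\left(\left(2 - r \left(1 + r\right) + 4 r\right) f + r^{2}\right) + r\right) = 6 \left(\left(\left(2 + 4 r - r \left(1 + r\right)\right) f + r^{2}\right) + r\right) = 6 \left(\left(f \left(2 + 4 r - r \left(1 + r\right)\right) + r^{2}\right) + r\right) = 6 \left(\left(r^{2} + f \left(2 + 4 r - r \left(1 + r\right)\right)\right) + r\right) = 6 \left(r + r^{2} + f \left(2 + 4 r - r \left(1 + r\right)\right)\right) = 6 r + 6 r^{2} + 6 f \left(2 + 4 r - r \left(1 + r\right)\right)$)
$y^{3}{\left(-9,9 \right)} = \left(6 \cdot 9 + 6 \cdot 9^{2} + 6 \left(-9\right) \left(2 + 4 \cdot 9 - 9 \left(1 + 9\right)\right)\right)^{3} = \left(54 + 6 \cdot 81 + 6 \left(-9\right) \left(2 + 36 - 9 \cdot 10\right)\right)^{3} = \left(54 + 486 + 6 \left(-9\right) \left(2 + 36 - 90\right)\right)^{3} = \left(54 + 486 + 6 \left(-9\right) \left(-52\right)\right)^{3} = \left(54 + 486 + 2808\right)^{3} = 3348^{3} = 37528080192$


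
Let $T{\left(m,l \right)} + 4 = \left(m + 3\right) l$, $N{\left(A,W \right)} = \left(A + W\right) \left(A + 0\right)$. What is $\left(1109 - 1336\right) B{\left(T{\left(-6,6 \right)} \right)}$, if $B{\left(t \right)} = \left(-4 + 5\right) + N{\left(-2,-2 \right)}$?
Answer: $-2043$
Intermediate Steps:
$N{\left(A,W \right)} = A \left(A + W\right)$ ($N{\left(A,W \right)} = \left(A + W\right) A = A \left(A + W\right)$)
$T{\left(m,l \right)} = -4 + l \left(3 + m\right)$ ($T{\left(m,l \right)} = -4 + \left(m + 3\right) l = -4 + \left(3 + m\right) l = -4 + l \left(3 + m\right)$)
$B{\left(t \right)} = 9$ ($B{\left(t \right)} = \left(-4 + 5\right) - 2 \left(-2 - 2\right) = 1 - -8 = 1 + 8 = 9$)
$\left(1109 - 1336\right) B{\left(T{\left(-6,6 \right)} \right)} = \left(1109 - 1336\right) 9 = \left(-227\right) 9 = -2043$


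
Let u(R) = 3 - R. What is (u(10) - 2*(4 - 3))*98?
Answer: -882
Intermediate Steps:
(u(10) - 2*(4 - 3))*98 = ((3 - 1*10) - 2*(4 - 3))*98 = ((3 - 10) - 2*1)*98 = (-7 - 2)*98 = -9*98 = -882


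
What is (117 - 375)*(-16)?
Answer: 4128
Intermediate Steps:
(117 - 375)*(-16) = -258*(-16) = 4128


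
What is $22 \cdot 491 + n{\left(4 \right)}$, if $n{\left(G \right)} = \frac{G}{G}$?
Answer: $10803$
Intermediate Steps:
$n{\left(G \right)} = 1$
$22 \cdot 491 + n{\left(4 \right)} = 22 \cdot 491 + 1 = 10802 + 1 = 10803$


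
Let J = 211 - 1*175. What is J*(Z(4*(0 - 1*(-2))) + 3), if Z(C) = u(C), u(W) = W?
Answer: 396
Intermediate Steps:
Z(C) = C
J = 36 (J = 211 - 175 = 36)
J*(Z(4*(0 - 1*(-2))) + 3) = 36*(4*(0 - 1*(-2)) + 3) = 36*(4*(0 + 2) + 3) = 36*(4*2 + 3) = 36*(8 + 3) = 36*11 = 396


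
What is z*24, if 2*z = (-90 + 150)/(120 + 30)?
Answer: 24/5 ≈ 4.8000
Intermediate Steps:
z = 1/5 (z = ((-90 + 150)/(120 + 30))/2 = (60/150)/2 = (60*(1/150))/2 = (1/2)*(2/5) = 1/5 ≈ 0.20000)
z*24 = (1/5)*24 = 24/5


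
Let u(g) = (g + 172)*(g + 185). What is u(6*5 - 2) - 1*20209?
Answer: 22391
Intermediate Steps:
u(g) = (172 + g)*(185 + g)
u(6*5 - 2) - 1*20209 = (31820 + (6*5 - 2)² + 357*(6*5 - 2)) - 1*20209 = (31820 + (30 - 2)² + 357*(30 - 2)) - 20209 = (31820 + 28² + 357*28) - 20209 = (31820 + 784 + 9996) - 20209 = 42600 - 20209 = 22391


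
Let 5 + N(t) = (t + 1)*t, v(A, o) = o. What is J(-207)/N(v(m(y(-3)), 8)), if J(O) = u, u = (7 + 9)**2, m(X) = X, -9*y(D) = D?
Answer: 256/67 ≈ 3.8209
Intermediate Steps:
y(D) = -D/9
u = 256 (u = 16**2 = 256)
J(O) = 256
N(t) = -5 + t*(1 + t) (N(t) = -5 + (t + 1)*t = -5 + (1 + t)*t = -5 + t*(1 + t))
J(-207)/N(v(m(y(-3)), 8)) = 256/(-5 + 8 + 8**2) = 256/(-5 + 8 + 64) = 256/67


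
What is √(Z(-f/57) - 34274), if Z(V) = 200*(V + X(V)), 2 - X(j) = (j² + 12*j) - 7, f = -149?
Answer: I*√128632826/57 ≈ 198.98*I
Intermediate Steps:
X(j) = 9 - j² - 12*j (X(j) = 2 - ((j² + 12*j) - 7) = 2 - (-7 + j² + 12*j) = 2 + (7 - j² - 12*j) = 9 - j² - 12*j)
Z(V) = 1800 - 2200*V - 200*V² (Z(V) = 200*(V + (9 - V² - 12*V)) = 200*(9 - V² - 11*V) = 1800 - 2200*V - 200*V²)
√(Z(-f/57) - 34274) = √((1800 - (-2200)*(-149/57) - 200*(-(-149)/57)²) - 34274) = √((1800 - (-2200)*(-149*1/57) - 200*(-(-149)/57)²) - 34274) = √((1800 - (-2200)*(-149)/57 - 200*(-1*(-149/57))²) - 34274) = √((1800 - 2200*149/57 - 200*(149/57)²) - 34274) = √((1800 - 327800/57 - 200*22201/3249) - 34274) = √((1800 - 327800/57 - 4440200/3249) - 34274) = √(-17276600/3249 - 34274) = √(-128632826/3249) = I*√128632826/57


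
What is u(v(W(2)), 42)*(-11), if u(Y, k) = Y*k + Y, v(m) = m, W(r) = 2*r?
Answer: -1892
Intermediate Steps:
u(Y, k) = Y + Y*k
u(v(W(2)), 42)*(-11) = ((2*2)*(1 + 42))*(-11) = (4*43)*(-11) = 172*(-11) = -1892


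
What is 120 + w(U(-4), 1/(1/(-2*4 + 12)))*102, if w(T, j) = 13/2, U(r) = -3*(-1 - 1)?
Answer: 783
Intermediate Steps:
U(r) = 6 (U(r) = -3*(-2) = 6)
w(T, j) = 13/2 (w(T, j) = 13*(½) = 13/2)
120 + w(U(-4), 1/(1/(-2*4 + 12)))*102 = 120 + (13/2)*102 = 120 + 663 = 783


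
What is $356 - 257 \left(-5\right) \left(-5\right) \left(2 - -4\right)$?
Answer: $-38194$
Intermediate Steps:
$356 - 257 \left(-5\right) \left(-5\right) \left(2 - -4\right) = 356 - 257 \cdot 25 \left(2 + 4\right) = 356 - 257 \cdot 25 \cdot 6 = 356 - 38550 = -38194$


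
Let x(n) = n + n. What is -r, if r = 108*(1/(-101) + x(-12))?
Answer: 261900/101 ≈ 2593.1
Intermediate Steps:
x(n) = 2*n
r = -261900/101 (r = 108*(1/(-101) + 2*(-12)) = 108*(-1/101 - 24) = 108*(-2425/101) = -261900/101 ≈ -2593.1)
-r = -1*(-261900/101) = 261900/101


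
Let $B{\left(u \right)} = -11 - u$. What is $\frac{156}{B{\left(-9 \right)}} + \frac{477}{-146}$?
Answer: $- \frac{11865}{146} \approx -81.267$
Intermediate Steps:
$\frac{156}{B{\left(-9 \right)}} + \frac{477}{-146} = \frac{156}{-11 - -9} + \frac{477}{-146} = \frac{156}{-11 + 9} + 477 \left(- \frac{1}{146}\right) = \frac{156}{-2} - \frac{477}{146} = 156 \left(- \frac{1}{2}\right) - \frac{477}{146} = -78 - \frac{477}{146} = - \frac{11865}{146}$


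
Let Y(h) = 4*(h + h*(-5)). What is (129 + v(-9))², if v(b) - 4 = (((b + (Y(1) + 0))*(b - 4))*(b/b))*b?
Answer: 7795264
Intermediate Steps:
Y(h) = -16*h (Y(h) = 4*(h - 5*h) = 4*(-4*h) = -16*h)
v(b) = 4 + b*(-16 + b)*(-4 + b) (v(b) = 4 + (((b + (-16*1 + 0))*(b - 4))*(b/b))*b = 4 + (((b + (-16 + 0))*(-4 + b))*1)*b = 4 + (((b - 16)*(-4 + b))*1)*b = 4 + (((-16 + b)*(-4 + b))*1)*b = 4 + ((-16 + b)*(-4 + b))*b = 4 + b*(-16 + b)*(-4 + b))
(129 + v(-9))² = (129 + (4 + (-9)³ - 20*(-9)² + 64*(-9)))² = (129 + (4 - 729 - 20*81 - 576))² = (129 + (4 - 729 - 1620 - 576))² = (129 - 2921)² = (-2792)² = 7795264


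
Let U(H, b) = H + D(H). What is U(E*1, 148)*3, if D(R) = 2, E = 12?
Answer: 42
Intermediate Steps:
U(H, b) = 2 + H (U(H, b) = H + 2 = 2 + H)
U(E*1, 148)*3 = (2 + 12*1)*3 = (2 + 12)*3 = 14*3 = 42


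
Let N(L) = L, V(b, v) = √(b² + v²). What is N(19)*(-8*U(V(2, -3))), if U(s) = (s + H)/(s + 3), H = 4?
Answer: -38 - 38*√13 ≈ -175.01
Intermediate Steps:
U(s) = (4 + s)/(3 + s) (U(s) = (s + 4)/(s + 3) = (4 + s)/(3 + s))
N(19)*(-8*U(V(2, -3))) = 19*(-8*(4 + √(2² + (-3)²))/(3 + √(2² + (-3)²))) = 19*(-8*(4 + √(4 + 9))/(3 + √(4 + 9))) = 19*(-8*(4 + √13)/(3 + √13)) = -152*(4 + √13)/(3 + √13)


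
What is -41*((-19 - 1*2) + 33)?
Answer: -492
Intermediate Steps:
-41*((-19 - 1*2) + 33) = -41*((-19 - 2) + 33) = -41*(-21 + 33) = -41*12 = -492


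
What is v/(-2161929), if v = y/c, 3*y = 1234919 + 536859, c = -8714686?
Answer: 885889/28260798583941 ≈ 3.1347e-8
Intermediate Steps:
y = 1771778/3 (y = (1234919 + 536859)/3 = (1/3)*1771778 = 1771778/3 ≈ 5.9059e+5)
v = -885889/13072029 (v = (1771778/3)/(-8714686) = (1771778/3)*(-1/8714686) = -885889/13072029 ≈ -0.067770)
v/(-2161929) = -885889/13072029/(-2161929) = -885889/13072029*(-1/2161929) = 885889/28260798583941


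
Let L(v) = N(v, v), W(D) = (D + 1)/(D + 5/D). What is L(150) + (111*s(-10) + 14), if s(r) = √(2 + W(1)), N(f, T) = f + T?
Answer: 314 + 37*√21 ≈ 483.56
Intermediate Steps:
W(D) = (1 + D)/(D + 5/D)
N(f, T) = T + f
L(v) = 2*v (L(v) = v + v = 2*v)
s(r) = √21/3 (s(r) = √(2 + 1*(1 + 1)/(5 + 1²)) = √(2 + 1*2/(5 + 1)) = √(2 + 1*2/6) = √(2 + 1*(⅙)*2) = √(2 + ⅓) = √(7/3) = √21/3)
L(150) + (111*s(-10) + 14) = 2*150 + (111*(√21/3) + 14) = 300 + (37*√21 + 14) = 300 + (14 + 37*√21) = 314 + 37*√21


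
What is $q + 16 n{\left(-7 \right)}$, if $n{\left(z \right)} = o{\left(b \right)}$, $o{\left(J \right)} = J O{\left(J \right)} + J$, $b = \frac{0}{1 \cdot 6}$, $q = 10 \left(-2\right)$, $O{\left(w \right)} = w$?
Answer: $-20$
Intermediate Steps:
$q = -20$
$b = 0$ ($b = \frac{0}{6} = 0 \cdot \frac{1}{6} = 0$)
$o{\left(J \right)} = J + J^{2}$ ($o{\left(J \right)} = J J + J = J^{2} + J = J + J^{2}$)
$n{\left(z \right)} = 0$ ($n{\left(z \right)} = 0 \left(1 + 0\right) = 0 \cdot 1 = 0$)
$q + 16 n{\left(-7 \right)} = -20 + 16 \cdot 0 = -20 + 0 = -20$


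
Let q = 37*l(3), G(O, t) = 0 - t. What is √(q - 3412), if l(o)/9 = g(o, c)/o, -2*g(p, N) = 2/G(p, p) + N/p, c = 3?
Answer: I*√13722/2 ≈ 58.57*I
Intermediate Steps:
G(O, t) = -t
g(p, N) = 1/p - N/(2*p) (g(p, N) = -(2/((-p)) + N/p)/2 = -(2*(-1/p) + N/p)/2 = -(-2/p + N/p)/2 = 1/p - N/(2*p))
l(o) = -9/(2*o²) (l(o) = 9*(((2 - 1*3)/(2*o))/o) = 9*(((2 - 3)/(2*o))/o) = 9*(((½)*(-1)/o)/o) = 9*((-1/(2*o))/o) = 9*(-1/(2*o²)) = -9/(2*o²))
q = -37/2 (q = 37*(-9/2/3²) = 37*(-9/2*⅑) = 37*(-½) = -37/2 ≈ -18.500)
√(q - 3412) = √(-37/2 - 3412) = √(-6861/2) = I*√13722/2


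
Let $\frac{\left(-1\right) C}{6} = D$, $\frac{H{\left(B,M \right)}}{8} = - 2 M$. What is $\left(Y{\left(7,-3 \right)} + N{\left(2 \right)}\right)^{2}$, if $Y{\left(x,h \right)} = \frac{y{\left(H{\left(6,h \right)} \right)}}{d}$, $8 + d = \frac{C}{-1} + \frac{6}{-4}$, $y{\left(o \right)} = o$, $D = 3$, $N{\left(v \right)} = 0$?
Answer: $\frac{9216}{289} \approx 31.889$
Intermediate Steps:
$H{\left(B,M \right)} = - 16 M$ ($H{\left(B,M \right)} = 8 \left(- 2 M\right) = - 16 M$)
$C = -18$ ($C = \left(-6\right) 3 = -18$)
$d = \frac{17}{2}$ ($d = -8 + \left(- \frac{18}{-1} + \frac{6}{-4}\right) = -8 + \left(\left(-18\right) \left(-1\right) + 6 \left(- \frac{1}{4}\right)\right) = -8 + \left(18 - \frac{3}{2}\right) = -8 + \frac{33}{2} = \frac{17}{2} \approx 8.5$)
$Y{\left(x,h \right)} = - \frac{32 h}{17}$ ($Y{\left(x,h \right)} = \frac{\left(-16\right) h}{\frac{17}{2}} = - 16 h \frac{2}{17} = - \frac{32 h}{17}$)
$\left(Y{\left(7,-3 \right)} + N{\left(2 \right)}\right)^{2} = \left(\left(- \frac{32}{17}\right) \left(-3\right) + 0\right)^{2} = \left(\frac{96}{17} + 0\right)^{2} = \left(\frac{96}{17}\right)^{2} = \frac{9216}{289}$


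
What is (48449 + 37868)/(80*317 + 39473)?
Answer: 86317/64833 ≈ 1.3314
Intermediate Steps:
(48449 + 37868)/(80*317 + 39473) = 86317/(25360 + 39473) = 86317/64833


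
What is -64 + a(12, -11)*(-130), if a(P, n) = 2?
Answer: -324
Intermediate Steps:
-64 + a(12, -11)*(-130) = -64 + 2*(-130) = -64 - 260 = -324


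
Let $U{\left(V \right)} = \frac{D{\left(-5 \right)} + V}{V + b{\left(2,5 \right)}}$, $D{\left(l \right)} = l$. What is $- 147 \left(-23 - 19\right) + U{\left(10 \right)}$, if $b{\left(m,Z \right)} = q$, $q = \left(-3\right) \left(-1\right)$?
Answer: $\frac{80267}{13} \approx 6174.4$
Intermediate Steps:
$q = 3$
$b{\left(m,Z \right)} = 3$
$U{\left(V \right)} = \frac{-5 + V}{3 + V}$ ($U{\left(V \right)} = \frac{-5 + V}{V + 3} = \frac{-5 + V}{3 + V}$)
$- 147 \left(-23 - 19\right) + U{\left(10 \right)} = - 147 \left(-23 - 19\right) + \frac{-5 + 10}{3 + 10} = - 147 \left(-23 - 19\right) + \frac{1}{13} \cdot 5 = \left(-147\right) \left(-42\right) + \frac{1}{13} \cdot 5 = 6174 + \frac{5}{13} = \frac{80267}{13}$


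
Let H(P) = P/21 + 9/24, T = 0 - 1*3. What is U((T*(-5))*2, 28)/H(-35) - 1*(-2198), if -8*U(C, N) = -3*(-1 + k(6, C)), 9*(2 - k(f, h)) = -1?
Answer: 68128/31 ≈ 2197.7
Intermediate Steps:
T = -3 (T = 0 - 3 = -3)
k(f, h) = 19/9 (k(f, h) = 2 - ⅑*(-1) = 2 + ⅑ = 19/9)
H(P) = 3/8 + P/21 (H(P) = P*(1/21) + 9*(1/24) = P/21 + 3/8 = 3/8 + P/21)
U(C, N) = 5/12 (U(C, N) = -(-3)*(-1 + 19/9)/8 = -(-3)*10/(8*9) = -⅛*(-10/3) = 5/12)
U((T*(-5))*2, 28)/H(-35) - 1*(-2198) = 5/(12*(3/8 + (1/21)*(-35))) - 1*(-2198) = 5/(12*(3/8 - 5/3)) + 2198 = 5/(12*(-31/24)) + 2198 = (5/12)*(-24/31) + 2198 = -10/31 + 2198 = 68128/31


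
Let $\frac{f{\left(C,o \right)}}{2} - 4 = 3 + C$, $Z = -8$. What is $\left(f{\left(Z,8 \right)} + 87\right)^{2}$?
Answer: $7225$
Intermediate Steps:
$f{\left(C,o \right)} = 14 + 2 C$ ($f{\left(C,o \right)} = 8 + 2 \left(3 + C\right) = 8 + \left(6 + 2 C\right) = 14 + 2 C$)
$\left(f{\left(Z,8 \right)} + 87\right)^{2} = \left(\left(14 + 2 \left(-8\right)\right) + 87\right)^{2} = \left(\left(14 - 16\right) + 87\right)^{2} = \left(-2 + 87\right)^{2} = 85^{2} = 7225$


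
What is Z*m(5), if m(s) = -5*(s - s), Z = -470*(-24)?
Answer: 0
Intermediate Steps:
Z = 11280
m(s) = 0 (m(s) = -5*0 = 0)
Z*m(5) = 11280*0 = 0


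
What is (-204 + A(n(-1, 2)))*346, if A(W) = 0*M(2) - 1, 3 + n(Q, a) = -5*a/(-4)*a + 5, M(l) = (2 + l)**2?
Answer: -70930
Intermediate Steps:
n(Q, a) = 2 + 5*a**2/4 (n(Q, a) = -3 + (-5*a/(-4)*a + 5) = -3 + (-5*a*(-1/4)*a + 5) = -3 + (-5*(-a/4)*a + 5) = -3 + (-(-5)*a**2/4 + 5) = -3 + (5*a**2/4 + 5) = -3 + (5 + 5*a**2/4) = 2 + 5*a**2/4)
A(W) = -1 (A(W) = 0*(2 + 2)**2 - 1 = 0*4**2 - 1 = 0*16 - 1 = 0 - 1 = -1)
(-204 + A(n(-1, 2)))*346 = (-204 - 1)*346 = -205*346 = -70930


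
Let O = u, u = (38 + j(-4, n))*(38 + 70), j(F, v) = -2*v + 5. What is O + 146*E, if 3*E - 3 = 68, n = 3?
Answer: 22354/3 ≈ 7451.3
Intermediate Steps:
j(F, v) = 5 - 2*v
u = 3996 (u = (38 + (5 - 2*3))*(38 + 70) = (38 + (5 - 6))*108 = (38 - 1)*108 = 37*108 = 3996)
E = 71/3 (E = 1 + (⅓)*68 = 1 + 68/3 = 71/3 ≈ 23.667)
O = 3996
O + 146*E = 3996 + 146*(71/3) = 3996 + 10366/3 = 22354/3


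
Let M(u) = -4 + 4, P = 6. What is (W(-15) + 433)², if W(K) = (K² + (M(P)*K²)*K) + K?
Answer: 413449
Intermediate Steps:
M(u) = 0
W(K) = K + K² (W(K) = (K² + (0*K²)*K) + K = (K² + 0*K) + K = (K² + 0) + K = K² + K = K + K²)
(W(-15) + 433)² = (-15*(1 - 15) + 433)² = (-15*(-14) + 433)² = (210 + 433)² = 643² = 413449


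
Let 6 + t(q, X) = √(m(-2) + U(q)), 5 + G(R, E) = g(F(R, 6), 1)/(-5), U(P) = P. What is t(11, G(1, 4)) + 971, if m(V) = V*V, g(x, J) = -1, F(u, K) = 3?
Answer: 965 + √15 ≈ 968.87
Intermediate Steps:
m(V) = V²
G(R, E) = -24/5 (G(R, E) = -5 - 1/(-5) = -5 - 1*(-⅕) = -5 + ⅕ = -24/5)
t(q, X) = -6 + √(4 + q) (t(q, X) = -6 + √((-2)² + q) = -6 + √(4 + q))
t(11, G(1, 4)) + 971 = (-6 + √(4 + 11)) + 971 = (-6 + √15) + 971 = 965 + √15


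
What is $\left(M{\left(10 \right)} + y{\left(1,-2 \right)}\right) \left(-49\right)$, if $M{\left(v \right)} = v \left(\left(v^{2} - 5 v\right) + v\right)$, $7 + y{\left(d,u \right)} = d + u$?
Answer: $-29008$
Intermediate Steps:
$y{\left(d,u \right)} = -7 + d + u$ ($y{\left(d,u \right)} = -7 + \left(d + u\right) = -7 + d + u$)
$M{\left(v \right)} = v \left(v^{2} - 4 v\right)$
$\left(M{\left(10 \right)} + y{\left(1,-2 \right)}\right) \left(-49\right) = \left(10^{2} \left(-4 + 10\right) - 8\right) \left(-49\right) = \left(100 \cdot 6 - 8\right) \left(-49\right) = \left(600 - 8\right) \left(-49\right) = 592 \left(-49\right) = -29008$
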